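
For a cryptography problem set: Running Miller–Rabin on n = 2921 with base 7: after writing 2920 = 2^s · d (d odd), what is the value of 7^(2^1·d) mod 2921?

n − 1 = 2920 = 2^3 · 365, so s = 3 and d = 365.
Repeated squaring mod 2921: 7^1 ≡ 7, 7^2 ≡ 49, 7^4 ≡ 2401, 7^8 ≡ 1668, 7^16 ≡ 1432, 7^32 ≡ 82, 7^64 ≡ 882, 7^128 ≡ 938, 7^256 ≡ 623.
365 = 256 + 64 + 32 + 8 + 4 + 1, so 7^365 ≡ 623·882·82·1668·2401·7 ≡ 848 (mod 2921).
x_0 = 848.
x_1 = 848^2 mod 2921 = 538.

538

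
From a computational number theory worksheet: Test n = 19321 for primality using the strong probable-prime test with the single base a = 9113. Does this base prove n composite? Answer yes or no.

yes

n − 1 = 19320 = 2^3 · 2415, so s = 3 and d = 2415.
Repeated squaring mod 19321: 9113^1 ≡ 9113, 9113^2 ≡ 5111, 9113^4 ≡ 329, 9113^8 ≡ 11636, 9113^16 ≡ 14249, 9113^32 ≡ 8933, 9113^64 ≡ 2759, 9113^128 ≡ 18928, 9113^256 ≡ 19202, 9113^512 ≡ 14161, 9113^1024 ≡ 1262, 9113^2048 ≡ 8322.
2415 = 2048 + 256 + 64 + 32 + 8 + 4 + 2 + 1, so 9113^2415 ≡ 8322·19202·2759·8933·11636·329·5111·9113 ≡ 17654 (mod 19321).
x_0 = 9113^2415 mod 19321 = 17654.
x_0 is neither 1 nor 19320, so continue squaring.
x_1 = 17654^2 mod 19321 = 15986.
x_2 = 15986^2 mod 19321 = 12650.
Reached i = s−1 = 2 without hitting −1: 9113 is a Miller–Rabin witness and 19321 is composite.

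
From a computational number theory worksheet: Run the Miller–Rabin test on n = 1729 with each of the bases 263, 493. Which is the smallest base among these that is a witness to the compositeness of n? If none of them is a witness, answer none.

n − 1 = 1728 = 2^6 · 27, so s = 6 and d = 27.
Base 263: x_0 = 263^27 mod 1729 = 1. x_0 = 1, so 263 is not a witness.
Base 493: x_0 = 493^27 mod 1729 = 1728. x_0 = 1728 ≡ −1, so 493 is not a witness.
No listed base is a witness for 1729.

none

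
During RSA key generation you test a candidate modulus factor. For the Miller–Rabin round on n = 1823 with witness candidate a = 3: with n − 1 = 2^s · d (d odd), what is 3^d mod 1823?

1

n − 1 = 1822 = 2^1 · 911, so s = 1 and d = 911.
3^911 mod 1823 = 1.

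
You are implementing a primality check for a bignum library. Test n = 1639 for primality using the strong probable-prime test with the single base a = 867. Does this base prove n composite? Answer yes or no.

yes

n − 1 = 1638 = 2^1 · 819, so s = 1 and d = 819.
x_0 = 867^819 mod 1639 = 654.
x_0 ∉ {1, 1638} and s = 1, so 867 is a Miller–Rabin witness and 1639 is composite.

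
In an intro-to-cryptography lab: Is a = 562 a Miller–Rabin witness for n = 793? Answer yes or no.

no

n − 1 = 792 = 2^3 · 99, so s = 3 and d = 99.
x_0 = 562^99 mod 793 = 1.
x_0 = 1, so 562 is not a witness.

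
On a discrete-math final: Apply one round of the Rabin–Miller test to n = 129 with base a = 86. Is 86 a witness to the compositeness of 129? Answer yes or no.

n − 1 = 128 = 2^7 · 1, so s = 7 and d = 1.
x_0 = 86^1 mod 129 = 86.
x_0 is neither 1 nor 128, so continue squaring.
x_1 = 86^2 mod 129 = 43.
x_2 = 43^2 mod 129 = 43.
x_3 = 43^2 mod 129 = 43.
x_4 = 43^2 mod 129 = 43.
x_5 = 43^2 mod 129 = 43.
x_6 = 43^2 mod 129 = 43.
Reached i = s−1 = 6 without hitting −1: 86 is a Miller–Rabin witness and 129 is composite.

yes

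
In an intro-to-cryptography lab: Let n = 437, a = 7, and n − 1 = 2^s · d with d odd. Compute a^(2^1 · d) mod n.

n − 1 = 436 = 2^2 · 109, so s = 2 and d = 109.
x_0 = 7^109 mod 437 = 102.
x_1 = 102^2 mod 437 = 353.

353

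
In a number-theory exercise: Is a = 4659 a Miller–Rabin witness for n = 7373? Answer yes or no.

yes

n − 1 = 7372 = 2^2 · 1843, so s = 2 and d = 1843.
x_0 = 4659^1843 mod 7373 = 1221.
x_0 is neither 1 nor 7372, so continue squaring.
x_1 = 1221^2 mod 7373 = 1495.
Reached i = s−1 = 1 without hitting −1: 4659 is a Miller–Rabin witness and 7373 is composite.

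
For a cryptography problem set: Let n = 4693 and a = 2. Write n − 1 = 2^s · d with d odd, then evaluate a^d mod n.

1851

n − 1 = 4692 = 2^2 · 1173, so s = 2 and d = 1173.
By repeated squaring, 2^1173 ≡ 1851 (mod 4693).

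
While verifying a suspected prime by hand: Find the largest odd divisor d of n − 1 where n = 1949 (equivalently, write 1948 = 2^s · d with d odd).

487

Halving: 1948 → 974 → 487; 487 is odd.
So 1948 = 2^2 · 487.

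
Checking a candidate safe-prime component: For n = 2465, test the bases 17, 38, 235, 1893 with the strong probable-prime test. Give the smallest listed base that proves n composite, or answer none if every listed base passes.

17

n − 1 = 2464 = 2^5 · 77, so s = 5 and d = 77.
Base 17: x_0 = 17^77 mod 2465 = 17. x_0 is neither 1 nor 2464, so continue squaring. x_1 = 17^2 mod 2465 = 289. x_2 = 289^2 mod 2465 = 2176. x_3 = 2176^2 mod 2465 = 2176. x_4 = 2176^2 mod 2465 = 2176. Reached i = s−1 = 4 without hitting −1: 17 is a Miller–Rabin witness and 2465 is composite.
Base 38: x_0 = 38^77 mod 2465 = 463. x_0 is neither 1 nor 2464, so continue squaring. x_1 = 463^2 mod 2465 = 2379. x_2 = 2379^2 mod 2465 = 1. x_2 = 1 but x_1 ≠ ±1, a nontrivial square root of 1 — 38 is a witness and 2465 is composite.
Base 235: x_0 = 235^77 mod 2465 = 1960. x_0 is neither 1 nor 2464, so continue squaring. x_1 = 1960^2 mod 2465 = 1130. x_2 = 1130^2 mod 2465 = 30. x_3 = 30^2 mod 2465 = 900. x_4 = 900^2 mod 2465 = 1480. Reached i = s−1 = 4 without hitting −1: 235 is a Miller–Rabin witness and 2465 is composite.
Base 1893: x_0 = 1893^77 mod 2465 = 418. x_0 is neither 1 nor 2464, so continue squaring. x_1 = 418^2 mod 2465 = 2174. x_2 = 2174^2 mod 2465 = 871. x_3 = 871^2 mod 2465 = 1886. x_4 = 1886^2 mod 2465 = 1. x_4 = 1 but x_3 ≠ ±1, a nontrivial square root of 1 — 1893 is a witness and 2465 is composite.
The smallest witness among the given bases is 17.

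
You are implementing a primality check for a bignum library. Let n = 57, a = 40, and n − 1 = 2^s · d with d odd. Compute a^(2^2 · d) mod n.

n − 1 = 56 = 2^3 · 7, so s = 3 and d = 7.
By repeated squaring, 40^7 ≡ 52 (mod 57).
x_0 = 52.
x_1 = 52^2 mod 57 = 25.
x_2 = 25^2 mod 57 = 55.

55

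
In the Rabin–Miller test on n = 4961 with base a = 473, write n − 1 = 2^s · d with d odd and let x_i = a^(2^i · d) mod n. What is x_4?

2420

n − 1 = 4960 = 2^5 · 155, so s = 5 and d = 155.
x_0 = 473^155 mod 4961 = 2299.
x_1 = 2299^2 mod 4961 = 1936.
x_2 = 1936^2 mod 4961 = 2541.
x_3 = 2541^2 mod 4961 = 2420.
x_4 = 2420^2 mod 4961 = 2420.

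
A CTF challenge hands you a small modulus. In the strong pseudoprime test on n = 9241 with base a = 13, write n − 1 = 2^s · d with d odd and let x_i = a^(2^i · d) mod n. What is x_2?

n − 1 = 9240 = 2^3 · 1155, so s = 3 and d = 1155.
x_0 = 13^1155 mod 9241 = 4442.
x_1 = 4442^2 mod 9241 = 1829.
x_2 = 1829^2 mod 9241 = 9240.

9240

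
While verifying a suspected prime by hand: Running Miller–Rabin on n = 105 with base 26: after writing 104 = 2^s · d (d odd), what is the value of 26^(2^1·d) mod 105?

n − 1 = 104 = 2^3 · 13, so s = 3 and d = 13.
x_0 = 26^13 mod 105 = 26.
x_1 = 26^2 mod 105 = 46.

46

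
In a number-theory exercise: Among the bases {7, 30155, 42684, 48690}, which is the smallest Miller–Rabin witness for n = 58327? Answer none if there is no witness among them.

7

n − 1 = 58326 = 2^1 · 29163, so s = 1 and d = 29163.
Base 7: x_0 = 7^29163 mod 58327 = 29543. x_0 ∉ {1, 58326} and s = 1, so 7 is a Miller–Rabin witness and 58327 is composite.
Base 30155: x_0 = 30155^29163 mod 58327 = 11604. x_0 ∉ {1, 58326} and s = 1, so 30155 is a Miller–Rabin witness and 58327 is composite.
Base 42684: x_0 = 42684^29163 mod 58327 = 33517. x_0 ∉ {1, 58326} and s = 1, so 42684 is a Miller–Rabin witness and 58327 is composite.
Base 48690: x_0 = 48690^29163 mod 58327 = 21972. x_0 ∉ {1, 58326} and s = 1, so 48690 is a Miller–Rabin witness and 58327 is composite.
The smallest witness among the given bases is 7.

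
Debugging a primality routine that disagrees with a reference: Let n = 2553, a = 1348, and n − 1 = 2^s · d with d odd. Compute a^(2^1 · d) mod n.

n − 1 = 2552 = 2^3 · 319, so s = 3 and d = 319.
Repeated squaring mod 2553: 1348^1 ≡ 1348, 1348^2 ≡ 1921, 1348^4 ≡ 1156, 1348^8 ≡ 1117, 1348^16 ≡ 1825, 1348^32 ≡ 1513, 1348^64 ≡ 1681, 1348^128 ≡ 2143, 1348^256 ≡ 2155.
319 = 256 + 32 + 16 + 8 + 4 + 2 + 1, so 1348^319 ≡ 2155·1513·1825·1117·1156·1921·1348 ≡ 712 (mod 2553).
x_0 = 712.
x_1 = 712^2 mod 2553 = 1450.

1450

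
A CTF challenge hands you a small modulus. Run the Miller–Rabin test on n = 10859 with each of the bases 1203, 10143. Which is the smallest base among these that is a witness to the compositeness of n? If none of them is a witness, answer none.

none

n − 1 = 10858 = 2^1 · 5429, so s = 1 and d = 5429.
Base 1203: x_0 = 1203^5429 mod 10859 = 1. x_0 = 1, so 1203 is not a witness.
Base 10143: x_0 = 10143^5429 mod 10859 = 10858. x_0 = 10858 ≡ −1, so 10143 is not a witness.
No listed base is a witness for 10859.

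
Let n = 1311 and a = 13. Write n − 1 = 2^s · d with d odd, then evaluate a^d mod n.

466

n − 1 = 1310 = 2^1 · 655, so s = 1 and d = 655.
Repeated squaring mod 1311: 13^1 ≡ 13, 13^2 ≡ 169, 13^4 ≡ 1030, 13^8 ≡ 301, 13^16 ≡ 142, 13^32 ≡ 499, 13^64 ≡ 1222, 13^128 ≡ 55, 13^256 ≡ 403, 13^512 ≡ 1156.
655 = 512 + 128 + 8 + 4 + 2 + 1, so 13^655 ≡ 1156·55·301·1030·169·13 ≡ 466 (mod 1311).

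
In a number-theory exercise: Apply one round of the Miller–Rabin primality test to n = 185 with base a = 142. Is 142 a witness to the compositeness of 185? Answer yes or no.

n − 1 = 184 = 2^3 · 23, so s = 3 and d = 23.
x_0 = 142^23 mod 185 = 43.
x_0 is neither 1 nor 184, so continue squaring.
x_1 = 43^2 mod 185 = 184.
x_1 ≡ −1, so 142 is not a witness.

no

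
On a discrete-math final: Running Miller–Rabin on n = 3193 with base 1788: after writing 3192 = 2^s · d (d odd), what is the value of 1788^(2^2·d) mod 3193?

n − 1 = 3192 = 2^3 · 399, so s = 3 and d = 399.
Repeated squaring mod 3193: 1788^1 ≡ 1788, 1788^2 ≡ 751, 1788^4 ≡ 2033, 1788^8 ≡ 1347, 1788^16 ≡ 785, 1788^32 ≡ 3169, 1788^64 ≡ 576, 1788^128 ≡ 2897, 1788^256 ≡ 1405.
399 = 256 + 128 + 8 + 4 + 2 + 1, so 1788^399 ≡ 1405·2897·1347·2033·751·1788 ≡ 2464 (mod 3193).
x_0 = 2464.
x_1 = 2464^2 mod 3193 = 1403.
x_2 = 1403^2 mod 3193 = 1521.

1521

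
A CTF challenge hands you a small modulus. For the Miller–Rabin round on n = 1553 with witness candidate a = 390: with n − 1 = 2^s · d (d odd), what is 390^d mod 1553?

251

n − 1 = 1552 = 2^4 · 97, so s = 4 and d = 97.
390^97 mod 1553 = 251.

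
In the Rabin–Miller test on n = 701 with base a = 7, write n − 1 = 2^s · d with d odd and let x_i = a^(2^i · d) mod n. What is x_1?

n − 1 = 700 = 2^2 · 175, so s = 2 and d = 175.
x_0 = 7^175 mod 701 = 1.
x_1 = 1^2 mod 701 = 1.

1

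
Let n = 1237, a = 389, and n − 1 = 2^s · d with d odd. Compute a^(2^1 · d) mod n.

n − 1 = 1236 = 2^2 · 309, so s = 2 and d = 309.
x_0 = 389^309 mod 1237 = 691.
x_1 = 691^2 mod 1237 = 1236.

1236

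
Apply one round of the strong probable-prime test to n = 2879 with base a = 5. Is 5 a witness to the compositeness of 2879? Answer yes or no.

n − 1 = 2878 = 2^1 · 1439, so s = 1 and d = 1439.
Repeated squaring mod 2879: 5^1 ≡ 5, 5^2 ≡ 25, 5^4 ≡ 625, 5^8 ≡ 1960, 5^16 ≡ 1014, 5^32 ≡ 393, 5^64 ≡ 1862, 5^128 ≡ 728, 5^256 ≡ 248, 5^512 ≡ 1045, 5^1024 ≡ 884.
1439 = 1024 + 256 + 128 + 16 + 8 + 4 + 2 + 1, so 5^1439 ≡ 884·248·728·1014·1960·625·25·5 ≡ 1 (mod 2879).
x_0 = 5^1439 mod 2879 = 1.
x_0 = 1, so 5 is not a witness.

no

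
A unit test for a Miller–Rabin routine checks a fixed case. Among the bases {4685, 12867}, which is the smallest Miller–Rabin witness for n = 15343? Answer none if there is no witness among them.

4685

n − 1 = 15342 = 2^1 · 7671, so s = 1 and d = 7671.
Base 4685: x_0 = 4685^7671 mod 15343 = 7794. x_0 ∉ {1, 15342} and s = 1, so 4685 is a Miller–Rabin witness and 15343 is composite.
Base 12867: x_0 = 12867^7671 mod 15343 = 2733. x_0 ∉ {1, 15342} and s = 1, so 12867 is a Miller–Rabin witness and 15343 is composite.
The smallest witness among the given bases is 4685.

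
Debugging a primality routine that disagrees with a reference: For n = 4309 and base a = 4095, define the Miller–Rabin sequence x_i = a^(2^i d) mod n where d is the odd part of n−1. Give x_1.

n − 1 = 4308 = 2^2 · 1077, so s = 2 and d = 1077.
x_0 = 4095^1077 mod 4309 = 1759.
x_1 = 1759^2 mod 4309 = 219.

219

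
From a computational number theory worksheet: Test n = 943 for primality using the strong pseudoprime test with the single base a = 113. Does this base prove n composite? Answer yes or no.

n − 1 = 942 = 2^1 · 471, so s = 1 and d = 471.
x_0 = 113^471 mod 943 = 523.
x_0 ∉ {1, 942} and s = 1, so 113 is a Miller–Rabin witness and 943 is composite.

yes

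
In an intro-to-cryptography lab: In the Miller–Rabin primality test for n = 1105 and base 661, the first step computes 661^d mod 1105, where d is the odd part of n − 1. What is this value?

n − 1 = 1104 = 2^4 · 69, so s = 4 and d = 69.
661^69 mod 1105 = 801.

801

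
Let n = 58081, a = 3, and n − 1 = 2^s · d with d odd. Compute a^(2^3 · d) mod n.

55431

n − 1 = 58080 = 2^5 · 1815, so s = 5 and d = 1815.
Repeated squaring mod 58081: 3^1 ≡ 3, 3^2 ≡ 9, 3^4 ≡ 81, 3^8 ≡ 6561, 3^16 ≡ 8700, 3^32 ≡ 10457, 3^64 ≡ 40407, 3^128 ≡ 10658, 3^256 ≡ 44609, 3^512 ≡ 49740, 3^1024 ≡ 49324.
1815 = 1024 + 512 + 256 + 16 + 4 + 2 + 1, so 3^1815 ≡ 49324·49740·44609·8700·81·9·3 ≡ 5551 (mod 58081).
x_0 = 5551.
x_1 = 5551^2 mod 58081 = 30671.
x_2 = 30671^2 mod 58081 = 30365.
x_3 = 30365^2 mod 58081 = 55431.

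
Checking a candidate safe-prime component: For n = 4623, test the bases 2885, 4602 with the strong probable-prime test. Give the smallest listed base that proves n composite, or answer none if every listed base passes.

2885

n − 1 = 4622 = 2^1 · 2311, so s = 1 and d = 2311.
Base 2885: x_0 = 2885^2311 mod 4623 = 2885. x_0 ∉ {1, 4622} and s = 1, so 2885 is a Miller–Rabin witness and 4623 is composite.
Base 4602: x_0 = 4602^2311 mod 4623 = 4602. x_0 ∉ {1, 4622} and s = 1, so 4602 is a Miller–Rabin witness and 4623 is composite.
The smallest witness among the given bases is 2885.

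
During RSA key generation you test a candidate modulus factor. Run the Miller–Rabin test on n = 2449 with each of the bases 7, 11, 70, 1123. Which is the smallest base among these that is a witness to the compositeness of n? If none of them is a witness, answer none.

n − 1 = 2448 = 2^4 · 153, so s = 4 and d = 153.
Base 7: x_0 = 7^153 mod 2449 = 436. x_0 is neither 1 nor 2448, so continue squaring. x_1 = 436^2 mod 2449 = 1523. x_2 = 1523^2 mod 2449 = 326. x_3 = 326^2 mod 2449 = 969. Reached i = s−1 = 3 without hitting −1: 7 is a Miller–Rabin witness and 2449 is composite.
Base 11: x_0 = 11^153 mod 2449 = 2416. x_0 is neither 1 nor 2448, so continue squaring. x_1 = 2416^2 mod 2449 = 1089. x_2 = 1089^2 mod 2449 = 605. x_3 = 605^2 mod 2449 = 1124. Reached i = s−1 = 3 without hitting −1: 11 is a Miller–Rabin witness and 2449 is composite.
Base 70: x_0 = 70^153 mod 2449 = 1163. x_0 is neither 1 nor 2448, so continue squaring. x_1 = 1163^2 mod 2449 = 721. x_2 = 721^2 mod 2449 = 653. x_3 = 653^2 mod 2449 = 283. Reached i = s−1 = 3 without hitting −1: 70 is a Miller–Rabin witness and 2449 is composite.
Base 1123: x_0 = 1123^153 mod 2449 = 374. x_0 is neither 1 nor 2448, so continue squaring. x_1 = 374^2 mod 2449 = 283. x_2 = 283^2 mod 2449 = 1721. x_3 = 1721^2 mod 2449 = 1000. Reached i = s−1 = 3 without hitting −1: 1123 is a Miller–Rabin witness and 2449 is composite.
The smallest witness among the given bases is 7.

7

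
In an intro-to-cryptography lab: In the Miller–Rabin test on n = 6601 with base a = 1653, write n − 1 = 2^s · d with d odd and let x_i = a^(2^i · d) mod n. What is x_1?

n − 1 = 6600 = 2^3 · 825, so s = 3 and d = 825.
x_0 = 1653^825 mod 6601 = 3242.
x_1 = 3242^2 mod 6601 = 1772.

1772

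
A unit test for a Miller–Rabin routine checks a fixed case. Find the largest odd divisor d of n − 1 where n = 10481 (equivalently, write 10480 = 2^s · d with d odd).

Halving: 10480 → 5240 → 2620 → 1310 → 655; 655 is odd.
So 10480 = 2^4 · 655.

655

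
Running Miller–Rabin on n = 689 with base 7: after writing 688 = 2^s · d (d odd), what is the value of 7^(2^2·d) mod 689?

399

n − 1 = 688 = 2^4 · 43, so s = 4 and d = 43.
Repeated squaring mod 689: 7^1 ≡ 7, 7^2 ≡ 49, 7^4 ≡ 334, 7^8 ≡ 627, 7^16 ≡ 399, 7^32 ≡ 42.
43 = 32 + 8 + 2 + 1, so 7^43 ≡ 42·627·49·7 ≡ 461 (mod 689).
x_0 = 461.
x_1 = 461^2 mod 689 = 309.
x_2 = 309^2 mod 689 = 399.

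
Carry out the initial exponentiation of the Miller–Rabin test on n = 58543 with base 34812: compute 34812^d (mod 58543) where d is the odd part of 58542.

n − 1 = 58542 = 2^1 · 29271, so s = 1 and d = 29271.
34812^29271 mod 58543 = 1.

1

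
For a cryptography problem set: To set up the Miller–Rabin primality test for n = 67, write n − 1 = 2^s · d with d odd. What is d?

33

Halving: 66 → 33; 33 is odd.
So 66 = 2^1 · 33.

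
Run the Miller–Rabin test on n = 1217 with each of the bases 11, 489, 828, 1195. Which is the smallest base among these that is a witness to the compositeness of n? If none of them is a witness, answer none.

none

n − 1 = 1216 = 2^6 · 19, so s = 6 and d = 19.
Base 11: x_0 = 11^19 mod 1217 = 268. x_0 is neither 1 nor 1216, so continue squaring. x_1 = 268^2 mod 1217 = 21. x_2 = 21^2 mod 1217 = 441. x_3 = 441^2 mod 1217 = 978. x_4 = 978^2 mod 1217 = 1139. x_5 = 1139^2 mod 1217 = 1216. x_5 ≡ −1, so 11 is not a witness.
Base 489: x_0 = 489^19 mod 1217 = 1139. x_0 is neither 1 nor 1216, so continue squaring. x_1 = 1139^2 mod 1217 = 1216. x_1 ≡ −1, so 489 is not a witness.
Base 828: x_0 = 828^19 mod 1217 = 277. x_0 is neither 1 nor 1216, so continue squaring. x_1 = 277^2 mod 1217 = 58. x_2 = 58^2 mod 1217 = 930. x_3 = 930^2 mod 1217 = 830. x_4 = 830^2 mod 1217 = 78. x_5 = 78^2 mod 1217 = 1216. x_5 ≡ −1, so 828 is not a witness.
Base 1195: x_0 = 1195^19 mod 1217 = 768. x_0 is neither 1 nor 1216, so continue squaring. x_1 = 768^2 mod 1217 = 796. x_2 = 796^2 mod 1217 = 776. x_3 = 776^2 mod 1217 = 978. x_4 = 978^2 mod 1217 = 1139. x_5 = 1139^2 mod 1217 = 1216. x_5 ≡ −1, so 1195 is not a witness.
No listed base is a witness for 1217.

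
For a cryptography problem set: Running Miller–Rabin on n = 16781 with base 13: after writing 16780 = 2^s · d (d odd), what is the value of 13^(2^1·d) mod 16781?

7577

n − 1 = 16780 = 2^2 · 4195, so s = 2 and d = 4195.
Repeated squaring mod 16781: 13^1 ≡ 13, 13^2 ≡ 169, 13^4 ≡ 11780, 13^8 ≡ 6311, 13^16 ≡ 7408, 13^32 ≡ 4594, 13^64 ≡ 11119, 13^128 ≡ 6534, 13^256 ≡ 2292, 13^512 ≡ 811, 13^1024 ≡ 3262, 13^2048 ≡ 1490, 13^4096 ≡ 5008.
4195 = 4096 + 64 + 32 + 2 + 1, so 13^4195 ≡ 5008·11119·4594·169·13 ≡ 12088 (mod 16781).
x_0 = 12088.
x_1 = 12088^2 mod 16781 = 7577.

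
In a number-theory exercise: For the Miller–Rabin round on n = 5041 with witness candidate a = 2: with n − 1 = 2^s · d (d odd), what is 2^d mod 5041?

n − 1 = 5040 = 2^4 · 315, so s = 4 and d = 315.
2^315 mod 5041 = 640.

640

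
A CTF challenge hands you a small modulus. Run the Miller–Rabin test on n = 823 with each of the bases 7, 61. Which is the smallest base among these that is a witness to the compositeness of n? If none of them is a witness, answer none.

n − 1 = 822 = 2^1 · 411, so s = 1 and d = 411.
Base 7: x_0 = 7^411 mod 823 = 822. x_0 = 822 ≡ −1, so 7 is not a witness.
Base 61: x_0 = 61^411 mod 823 = 822. x_0 = 822 ≡ −1, so 61 is not a witness.
No listed base is a witness for 823.

none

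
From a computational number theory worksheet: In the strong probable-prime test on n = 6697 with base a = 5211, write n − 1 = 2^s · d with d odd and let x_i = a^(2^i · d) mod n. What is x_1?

6289

n − 1 = 6696 = 2^3 · 837, so s = 3 and d = 837.
By repeated squaring, 5211^837 ≡ 5026 (mod 6697).
x_0 = 5026.
x_1 = 5026^2 mod 6697 = 6289.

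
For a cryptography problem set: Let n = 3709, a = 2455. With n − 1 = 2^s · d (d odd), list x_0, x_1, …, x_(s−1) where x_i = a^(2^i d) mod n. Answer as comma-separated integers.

3708, 1

n − 1 = 3708 = 2^2 · 927, so s = 2 and d = 927.
x_0 = 2455^927 mod 3709 = 3708.
x_1 = 3708^2 mod 3709 = 1.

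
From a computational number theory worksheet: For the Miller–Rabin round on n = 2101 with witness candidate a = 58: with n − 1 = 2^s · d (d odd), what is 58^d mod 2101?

1332

n − 1 = 2100 = 2^2 · 525, so s = 2 and d = 525.
58^525 mod 2101 = 1332.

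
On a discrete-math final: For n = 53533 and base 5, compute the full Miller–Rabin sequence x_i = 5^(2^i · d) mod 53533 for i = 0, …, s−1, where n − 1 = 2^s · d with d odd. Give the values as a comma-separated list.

n − 1 = 53532 = 2^2 · 13383, so s = 2 and d = 13383.
x_0 = 5^13383 mod 53533 = 28009.
x_1 = 28009^2 mod 53533 = 31499.

28009, 31499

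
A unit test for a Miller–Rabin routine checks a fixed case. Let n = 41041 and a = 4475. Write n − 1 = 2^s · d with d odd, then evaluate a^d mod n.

n − 1 = 41040 = 2^4 · 2565, so s = 4 and d = 2565.
Repeated squaring mod 41041: 4475^1 ≡ 4475, 4475^2 ≡ 38658, 4475^4 ≡ 15031, 4475^8 ≡ 256, 4475^16 ≡ 24495, 4475^32 ≡ 26646, 4475^64 ≡ 16, 4475^128 ≡ 256, 4475^256 ≡ 24495, 4475^512 ≡ 26646, 4475^1024 ≡ 16, 4475^2048 ≡ 256.
2565 = 2048 + 512 + 4 + 1, so 4475^2565 ≡ 256·26646·15031·4475 ≡ 16017 (mod 41041).

16017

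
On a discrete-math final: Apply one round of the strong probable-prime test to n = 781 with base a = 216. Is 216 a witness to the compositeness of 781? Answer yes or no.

yes

n − 1 = 780 = 2^2 · 195, so s = 2 and d = 195.
x_0 = 216^195 mod 781 = 32.
x_0 is neither 1 nor 780, so continue squaring.
x_1 = 32^2 mod 781 = 243.
Reached i = s−1 = 1 without hitting −1: 216 is a Miller–Rabin witness and 781 is composite.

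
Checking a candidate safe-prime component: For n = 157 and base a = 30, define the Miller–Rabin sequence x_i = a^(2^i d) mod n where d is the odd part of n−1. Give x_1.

1

n − 1 = 156 = 2^2 · 39, so s = 2 and d = 39.
x_0 = 30^39 mod 157 = 1.
x_1 = 1^2 mod 157 = 1.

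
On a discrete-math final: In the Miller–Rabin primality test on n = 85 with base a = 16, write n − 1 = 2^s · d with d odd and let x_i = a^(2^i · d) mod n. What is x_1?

1

n − 1 = 84 = 2^2 · 21, so s = 2 and d = 21.
By repeated squaring, 16^21 ≡ 16 (mod 85).
x_0 = 16.
x_1 = 16^2 mod 85 = 1.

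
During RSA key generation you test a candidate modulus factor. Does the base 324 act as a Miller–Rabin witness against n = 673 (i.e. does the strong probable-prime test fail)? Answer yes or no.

n − 1 = 672 = 2^5 · 21, so s = 5 and d = 21.
x_0 = 324^21 mod 673 = 347.
x_0 is neither 1 nor 672, so continue squaring.
x_1 = 347^2 mod 673 = 615.
x_2 = 615^2 mod 673 = 672.
x_2 ≡ −1, so 324 is not a witness.

no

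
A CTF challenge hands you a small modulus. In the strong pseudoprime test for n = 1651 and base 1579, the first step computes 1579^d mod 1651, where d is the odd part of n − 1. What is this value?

356

n − 1 = 1650 = 2^1 · 825, so s = 1 and d = 825.
Repeated squaring mod 1651: 1579^1 ≡ 1579, 1579^2 ≡ 231, 1579^4 ≡ 529, 1579^8 ≡ 822, 1579^16 ≡ 425, 1579^32 ≡ 666, 1579^64 ≡ 1088, 1579^128 ≡ 1628, 1579^256 ≡ 529, 1579^512 ≡ 822.
825 = 512 + 256 + 32 + 16 + 8 + 1, so 1579^825 ≡ 822·529·666·425·822·1579 ≡ 356 (mod 1651).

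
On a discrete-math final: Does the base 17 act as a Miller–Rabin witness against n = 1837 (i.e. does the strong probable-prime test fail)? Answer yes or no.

yes

n − 1 = 1836 = 2^2 · 459, so s = 2 and d = 459.
x_0 = 17^459 mod 1837 = 1157.
x_0 is neither 1 nor 1836, so continue squaring.
x_1 = 1157^2 mod 1837 = 1313.
Reached i = s−1 = 1 without hitting −1: 17 is a Miller–Rabin witness and 1837 is composite.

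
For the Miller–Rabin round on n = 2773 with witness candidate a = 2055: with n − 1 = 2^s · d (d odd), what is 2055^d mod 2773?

905

n − 1 = 2772 = 2^2 · 693, so s = 2 and d = 693.
Repeated squaring mod 2773: 2055^1 ≡ 2055, 2055^2 ≡ 2519, 2055^4 ≡ 737, 2055^8 ≡ 2434, 2055^16 ≡ 1228, 2055^32 ≡ 2245, 2055^64 ≡ 1484, 2055^128 ≡ 494, 2055^256 ≡ 12, 2055^512 ≡ 144.
693 = 512 + 128 + 32 + 16 + 4 + 1, so 2055^693 ≡ 144·494·2245·1228·737·2055 ≡ 905 (mod 2773).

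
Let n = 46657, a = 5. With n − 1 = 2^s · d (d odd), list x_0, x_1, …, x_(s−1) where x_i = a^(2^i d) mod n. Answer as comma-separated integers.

n − 1 = 46656 = 2^6 · 729, so s = 6 and d = 729.
x_0 = 5^729 mod 46657 = 746.
x_1 = 746^2 mod 46657 = 43289.
x_2 = 43289^2 mod 46657 = 5773.
x_3 = 5773^2 mod 46657 = 14431.
x_4 = 14431^2 mod 46657 = 23570.
x_5 = 23570^2 mod 46657 = 1.

746, 43289, 5773, 14431, 23570, 1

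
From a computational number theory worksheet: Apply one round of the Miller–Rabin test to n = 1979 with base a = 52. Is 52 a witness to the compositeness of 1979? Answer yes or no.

no

n − 1 = 1978 = 2^1 · 989, so s = 1 and d = 989.
x_0 = 52^989 mod 1979 = 1.
x_0 = 1, so 52 is not a witness.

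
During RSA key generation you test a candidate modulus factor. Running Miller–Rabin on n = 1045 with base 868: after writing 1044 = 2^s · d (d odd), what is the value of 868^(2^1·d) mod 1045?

n − 1 = 1044 = 2^2 · 261, so s = 2 and d = 261.
x_0 = 868^261 mod 1045 = 208.
x_1 = 208^2 mod 1045 = 419.

419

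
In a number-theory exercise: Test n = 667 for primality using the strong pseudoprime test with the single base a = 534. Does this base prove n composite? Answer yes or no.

n − 1 = 666 = 2^1 · 333, so s = 1 and d = 333.
x_0 = 534^333 mod 667 = 447.
x_0 ∉ {1, 666} and s = 1, so 534 is a Miller–Rabin witness and 667 is composite.

yes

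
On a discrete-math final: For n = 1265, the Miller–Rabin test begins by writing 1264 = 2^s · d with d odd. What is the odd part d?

Halving: 1264 → 632 → 316 → 158 → 79; 79 is odd.
So 1264 = 2^4 · 79.

79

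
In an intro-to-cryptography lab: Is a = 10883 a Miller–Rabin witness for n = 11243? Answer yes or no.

n − 1 = 11242 = 2^1 · 5621, so s = 1 and d = 5621.
x_0 = 10883^5621 mod 11243 = 11242.
x_0 = 11242 ≡ −1, so 10883 is not a witness.

no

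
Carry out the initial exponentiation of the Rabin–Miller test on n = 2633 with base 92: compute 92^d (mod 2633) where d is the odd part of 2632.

885

n − 1 = 2632 = 2^3 · 329, so s = 3 and d = 329.
92^329 mod 2633 = 885.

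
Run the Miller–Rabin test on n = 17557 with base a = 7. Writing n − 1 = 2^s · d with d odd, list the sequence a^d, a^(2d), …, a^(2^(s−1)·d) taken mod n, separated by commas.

11965, 1447

n − 1 = 17556 = 2^2 · 4389, so s = 2 and d = 4389.
x_0 = 7^4389 mod 17557 = 11965.
x_1 = 11965^2 mod 17557 = 1447.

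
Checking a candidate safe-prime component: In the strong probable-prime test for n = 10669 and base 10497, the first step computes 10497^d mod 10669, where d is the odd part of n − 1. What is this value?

7194

n − 1 = 10668 = 2^2 · 2667, so s = 2 and d = 2667.
10497^2667 mod 10669 = 7194.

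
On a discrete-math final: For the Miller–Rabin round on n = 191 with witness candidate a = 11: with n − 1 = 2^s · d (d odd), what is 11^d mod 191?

n − 1 = 190 = 2^1 · 95, so s = 1 and d = 95.
By repeated squaring, 11^95 ≡ 190 (mod 191).

190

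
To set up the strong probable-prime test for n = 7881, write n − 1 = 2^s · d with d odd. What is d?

Halving: 7880 → 3940 → 1970 → 985; 985 is odd.
So 7880 = 2^3 · 985.

985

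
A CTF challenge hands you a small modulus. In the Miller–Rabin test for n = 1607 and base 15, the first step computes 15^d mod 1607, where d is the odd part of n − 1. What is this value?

n − 1 = 1606 = 2^1 · 803, so s = 1 and d = 803.
15^803 mod 1607 = 1606.

1606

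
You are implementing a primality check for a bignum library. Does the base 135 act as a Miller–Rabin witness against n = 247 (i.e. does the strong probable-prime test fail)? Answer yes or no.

n − 1 = 246 = 2^1 · 123, so s = 1 and d = 123.
x_0 = 135^123 mod 247 = 164.
x_0 ∉ {1, 246} and s = 1, so 135 is a Miller–Rabin witness and 247 is composite.

yes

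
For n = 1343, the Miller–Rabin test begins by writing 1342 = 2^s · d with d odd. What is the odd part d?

671

Halving: 1342 → 671; 671 is odd.
So 1342 = 2^1 · 671.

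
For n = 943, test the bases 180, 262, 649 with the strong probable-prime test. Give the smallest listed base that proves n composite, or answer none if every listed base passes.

180

n − 1 = 942 = 2^1 · 471, so s = 1 and d = 471.
Base 180: x_0 = 180^471 mod 943 = 631. x_0 ∉ {1, 942} and s = 1, so 180 is a Miller–Rabin witness and 943 is composite.
Base 262: x_0 = 262^471 mod 943 = 508. x_0 ∉ {1, 942} and s = 1, so 262 is a Miller–Rabin witness and 943 is composite.
Base 649: x_0 = 649^471 mod 943 = 678. x_0 ∉ {1, 942} and s = 1, so 649 is a Miller–Rabin witness and 943 is composite.
The smallest witness among the given bases is 180.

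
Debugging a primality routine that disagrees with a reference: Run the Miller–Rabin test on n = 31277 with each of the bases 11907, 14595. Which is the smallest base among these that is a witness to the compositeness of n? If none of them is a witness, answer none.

n − 1 = 31276 = 2^2 · 7819, so s = 2 and d = 7819.
Base 11907: x_0 = 11907^7819 mod 31277 = 9232. x_0 is neither 1 nor 31276, so continue squaring. x_1 = 9232^2 mod 31277 = 31276. x_1 ≡ −1, so 11907 is not a witness.
Base 14595: x_0 = 14595^7819 mod 31277 = 22045. x_0 is neither 1 nor 31276, so continue squaring. x_1 = 22045^2 mod 31277 = 31276. x_1 ≡ −1, so 14595 is not a witness.
No listed base is a witness for 31277.

none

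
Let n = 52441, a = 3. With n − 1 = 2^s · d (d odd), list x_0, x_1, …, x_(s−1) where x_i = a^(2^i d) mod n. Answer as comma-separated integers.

n − 1 = 52440 = 2^3 · 6555, so s = 3 and d = 6555.
x_0 = 3^6555 mod 52441 = 11909.
x_1 = 11909^2 mod 52441 = 23817.
x_2 = 23817^2 mod 52441 = 47633.

11909, 23817, 47633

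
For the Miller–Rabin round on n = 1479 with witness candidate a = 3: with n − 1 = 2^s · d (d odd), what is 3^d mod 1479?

n − 1 = 1478 = 2^1 · 739, so s = 1 and d = 739.
3^739 mod 1479 = 537.

537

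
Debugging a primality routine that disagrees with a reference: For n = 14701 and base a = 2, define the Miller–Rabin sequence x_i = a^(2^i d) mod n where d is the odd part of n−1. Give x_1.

n − 1 = 14700 = 2^2 · 3675, so s = 2 and d = 3675.
x_0 = 2^3675 mod 14701 = 14468.
x_1 = 14468^2 mod 14701 = 10186.

10186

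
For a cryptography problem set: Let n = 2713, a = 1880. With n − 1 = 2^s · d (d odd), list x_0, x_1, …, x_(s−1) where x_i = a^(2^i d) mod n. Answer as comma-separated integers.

n − 1 = 2712 = 2^3 · 339, so s = 3 and d = 339.
x_0 = 1880^339 mod 2713 = 1040.
x_1 = 1040^2 mod 2713 = 1826.
x_2 = 1826^2 mod 2713 = 2712.

1040, 1826, 2712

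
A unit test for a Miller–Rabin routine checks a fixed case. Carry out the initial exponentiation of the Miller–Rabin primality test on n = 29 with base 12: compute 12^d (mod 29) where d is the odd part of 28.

17

n − 1 = 28 = 2^2 · 7, so s = 2 and d = 7.
Repeated squaring mod 29: 12^1 ≡ 12, 12^2 ≡ 28, 12^4 ≡ 1.
7 = 4 + 2 + 1, so 12^7 ≡ 1·28·12 ≡ 17 (mod 29).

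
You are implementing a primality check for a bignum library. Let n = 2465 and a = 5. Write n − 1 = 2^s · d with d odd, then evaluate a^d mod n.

n − 1 = 2464 = 2^5 · 77, so s = 5 and d = 77.
Repeated squaring mod 2465: 5^1 ≡ 5, 5^2 ≡ 25, 5^4 ≡ 625, 5^8 ≡ 1155, 5^16 ≡ 460, 5^32 ≡ 2075, 5^64 ≡ 1735.
77 = 64 + 8 + 4 + 1, so 5^77 ≡ 1735·1155·625·5 ≡ 2145 (mod 2465).

2145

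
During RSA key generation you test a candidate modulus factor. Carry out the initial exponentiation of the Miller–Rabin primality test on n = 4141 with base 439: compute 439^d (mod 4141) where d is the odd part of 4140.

2897

n − 1 = 4140 = 2^2 · 1035, so s = 2 and d = 1035.
Repeated squaring mod 4141: 439^1 ≡ 439, 439^2 ≡ 2235, 439^4 ≡ 1179, 439^8 ≡ 2806, 439^16 ≡ 1595, 439^32 ≡ 1451, 439^64 ≡ 1773, 439^128 ≡ 510, 439^256 ≡ 3358, 439^512 ≡ 221, 439^1024 ≡ 3290.
1035 = 1024 + 8 + 2 + 1, so 439^1035 ≡ 3290·2806·2235·439 ≡ 2897 (mod 4141).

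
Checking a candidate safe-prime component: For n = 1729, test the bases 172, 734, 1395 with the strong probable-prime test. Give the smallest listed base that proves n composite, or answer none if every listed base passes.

734

n − 1 = 1728 = 2^6 · 27, so s = 6 and d = 27.
Base 172: x_0 = 172^27 mod 1729 = 1. x_0 = 1, so 172 is not a witness.
Base 734: x_0 = 734^27 mod 1729 = 398. x_0 is neither 1 nor 1728, so continue squaring. x_1 = 398^2 mod 1729 = 1065. x_2 = 1065^2 mod 1729 = 1. x_2 = 1 but x_1 ≠ ±1, a nontrivial square root of 1 — 734 is a witness and 1729 is composite.
Base 1395: x_0 = 1395^27 mod 1729 = 246. x_0 is neither 1 nor 1728, so continue squaring. x_1 = 246^2 mod 1729 = 1. x_1 = 1 but x_0 ≠ ±1, a nontrivial square root of 1 — 1395 is a witness and 1729 is composite.
The smallest witness among the given bases is 734.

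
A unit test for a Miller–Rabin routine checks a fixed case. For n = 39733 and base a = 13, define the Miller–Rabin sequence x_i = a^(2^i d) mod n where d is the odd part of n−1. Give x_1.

n − 1 = 39732 = 2^2 · 9933, so s = 2 and d = 9933.
x_0 = 13^9933 mod 39733 = 31104.
x_1 = 31104^2 mod 39733 = 39732.

39732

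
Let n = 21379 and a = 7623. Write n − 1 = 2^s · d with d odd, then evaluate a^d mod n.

21378

n − 1 = 21378 = 2^1 · 10689, so s = 1 and d = 10689.
Repeated squaring mod 21379: 7623^1 ≡ 7623, 7623^2 ≡ 2007, 7623^4 ≡ 8797, 7623^8 ≡ 16608, 7623^16 ≡ 15185, 7623^32 ≡ 11710, 7623^64 ≡ 20573, 7623^128 ≡ 8266, 7623^256 ≡ 20851, 7623^512 ≡ 857, 7623^1024 ≡ 7563, 7623^2048 ≡ 10144, 7623^4096 ≡ 3609, 7623^8192 ≡ 5070.
10689 = 8192 + 2048 + 256 + 128 + 64 + 1, so 7623^10689 ≡ 5070·10144·20851·8266·20573·7623 ≡ 21378 (mod 21379).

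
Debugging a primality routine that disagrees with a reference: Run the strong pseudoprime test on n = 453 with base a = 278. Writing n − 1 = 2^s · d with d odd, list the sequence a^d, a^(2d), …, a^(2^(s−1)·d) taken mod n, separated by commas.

n − 1 = 452 = 2^2 · 113, so s = 2 and d = 113.
x_0 = 278^113 mod 453 = 242.
x_1 = 242^2 mod 453 = 127.

242, 127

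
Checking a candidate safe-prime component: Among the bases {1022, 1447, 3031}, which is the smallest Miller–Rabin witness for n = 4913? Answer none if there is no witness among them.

1447

n − 1 = 4912 = 2^4 · 307, so s = 4 and d = 307.
Base 1022: x_0 = 1022^307 mod 4913 = 399. x_0 is neither 1 nor 4912, so continue squaring. x_1 = 399^2 mod 4913 = 1985. x_2 = 1985^2 mod 4913 = 4912. x_2 ≡ −1, so 1022 is not a witness.
Base 1447: x_0 = 1447^307 mod 4913 = 1232. x_0 is neither 1 nor 4912, so continue squaring. x_1 = 1232^2 mod 4913 = 4620. x_2 = 4620^2 mod 4913 = 2328. x_3 = 2328^2 mod 4913 = 545. Reached i = s−1 = 3 without hitting −1: 1447 is a Miller–Rabin witness and 4913 is composite.
Base 3031: x_0 = 3031^307 mod 4913 = 3372. x_0 is neither 1 nor 4912, so continue squaring. x_1 = 3372^2 mod 4913 = 1702. x_2 = 1702^2 mod 4913 = 3047. x_3 = 3047^2 mod 4913 = 3552. Reached i = s−1 = 3 without hitting −1: 3031 is a Miller–Rabin witness and 4913 is composite.
The smallest witness among the given bases is 1447.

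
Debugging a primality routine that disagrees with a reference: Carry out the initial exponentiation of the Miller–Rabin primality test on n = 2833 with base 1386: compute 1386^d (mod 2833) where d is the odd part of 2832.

1476

n − 1 = 2832 = 2^4 · 177, so s = 4 and d = 177.
1386^177 mod 2833 = 1476.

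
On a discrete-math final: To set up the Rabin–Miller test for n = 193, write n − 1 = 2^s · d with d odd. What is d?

Halving: 192 → 96 → 48 → 24 → 12 → 6 → 3; 3 is odd.
So 192 = 2^6 · 3.

3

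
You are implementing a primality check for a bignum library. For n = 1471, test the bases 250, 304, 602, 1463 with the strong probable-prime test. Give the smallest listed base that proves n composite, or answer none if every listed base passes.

n − 1 = 1470 = 2^1 · 735, so s = 1 and d = 735.
Base 250: x_0 = 250^735 mod 1471 = 1. x_0 = 1, so 250 is not a witness.
Base 304: x_0 = 304^735 mod 1471 = 1. x_0 = 1, so 304 is not a witness.
Base 602: x_0 = 602^735 mod 1471 = 1. x_0 = 1, so 602 is not a witness.
Base 1463: x_0 = 1463^735 mod 1471 = 1470. x_0 = 1470 ≡ −1, so 1463 is not a witness.
No listed base is a witness for 1471.

none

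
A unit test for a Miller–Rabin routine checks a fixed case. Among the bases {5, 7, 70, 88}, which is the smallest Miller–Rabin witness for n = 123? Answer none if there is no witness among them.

n − 1 = 122 = 2^1 · 61, so s = 1 and d = 61.
Base 5: x_0 = 5^61 mod 123 = 5. x_0 ∉ {1, 122} and s = 1, so 5 is a Miller–Rabin witness and 123 is composite.
Base 7: x_0 = 7^61 mod 123 = 34. x_0 ∉ {1, 122} and s = 1, so 7 is a Miller–Rabin witness and 123 is composite.
Base 70: x_0 = 70^61 mod 123 = 94. x_0 ∉ {1, 122} and s = 1, so 70 is a Miller–Rabin witness and 123 is composite.
Base 88: x_0 = 88^61 mod 123 = 76. x_0 ∉ {1, 122} and s = 1, so 88 is a Miller–Rabin witness and 123 is composite.
The smallest witness among the given bases is 5.

5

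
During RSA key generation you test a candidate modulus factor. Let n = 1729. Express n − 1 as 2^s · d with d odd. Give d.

27

Halving: 1728 → 864 → 432 → 216 → 108 → 54 → 27; 27 is odd.
So 1728 = 2^6 · 27.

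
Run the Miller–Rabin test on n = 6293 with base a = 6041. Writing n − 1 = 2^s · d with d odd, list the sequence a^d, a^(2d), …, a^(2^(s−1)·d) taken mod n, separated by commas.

5950, 4375

n − 1 = 6292 = 2^2 · 1573, so s = 2 and d = 1573.
x_0 = 6041^1573 mod 6293 = 5950.
x_1 = 5950^2 mod 6293 = 4375.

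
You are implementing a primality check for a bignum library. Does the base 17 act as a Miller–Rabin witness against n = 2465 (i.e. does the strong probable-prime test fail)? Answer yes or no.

yes

n − 1 = 2464 = 2^5 · 77, so s = 5 and d = 77.
x_0 = 17^77 mod 2465 = 17.
x_0 is neither 1 nor 2464, so continue squaring.
x_1 = 17^2 mod 2465 = 289.
x_2 = 289^2 mod 2465 = 2176.
x_3 = 2176^2 mod 2465 = 2176.
x_4 = 2176^2 mod 2465 = 2176.
Reached i = s−1 = 4 without hitting −1: 17 is a Miller–Rabin witness and 2465 is composite.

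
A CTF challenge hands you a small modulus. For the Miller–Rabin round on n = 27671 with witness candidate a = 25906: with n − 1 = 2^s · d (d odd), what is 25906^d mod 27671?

n − 1 = 27670 = 2^1 · 13835, so s = 1 and d = 13835.
Repeated squaring mod 27671: 25906^1 ≡ 25906, 25906^2 ≡ 16073, 25906^4 ≡ 4873, 25906^8 ≡ 4411, 25906^16 ≡ 4208, 25906^32 ≡ 25495, 25906^64 ≡ 3235, 25906^128 ≡ 5587, 25906^256 ≡ 1681, 25906^512 ≡ 3319, 25906^1024 ≡ 2703, 25906^2048 ≡ 1065, 25906^4096 ≡ 27385, 25906^8192 ≡ 26454.
13835 = 8192 + 4096 + 1024 + 512 + 8 + 2 + 1, so 25906^13835 ≡ 26454·27385·2703·3319·4411·16073·25906 ≡ 3093 (mod 27671).

3093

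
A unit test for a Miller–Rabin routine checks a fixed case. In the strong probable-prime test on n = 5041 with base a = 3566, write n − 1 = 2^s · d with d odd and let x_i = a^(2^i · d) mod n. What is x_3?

n − 1 = 5040 = 2^4 · 315, so s = 4 and d = 315.
x_0 = 3566^315 mod 5041 = 3764.
x_1 = 3764^2 mod 5041 = 2486.
x_2 = 2486^2 mod 5041 = 4971.
x_3 = 4971^2 mod 5041 = 4900.

4900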